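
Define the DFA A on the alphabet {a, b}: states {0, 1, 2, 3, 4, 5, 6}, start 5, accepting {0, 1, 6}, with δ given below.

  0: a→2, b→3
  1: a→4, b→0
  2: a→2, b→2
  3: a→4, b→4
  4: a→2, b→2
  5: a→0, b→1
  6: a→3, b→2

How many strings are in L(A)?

3

The useful subgraph on states {0, 1, 5} is acyclic, so L(A) is finite; the longest accepting path visits 3 useful states, giving maximum string length 2.
Counting accepting paths from 5 by length: 2 of length 1, 1 of length 2. Total 3.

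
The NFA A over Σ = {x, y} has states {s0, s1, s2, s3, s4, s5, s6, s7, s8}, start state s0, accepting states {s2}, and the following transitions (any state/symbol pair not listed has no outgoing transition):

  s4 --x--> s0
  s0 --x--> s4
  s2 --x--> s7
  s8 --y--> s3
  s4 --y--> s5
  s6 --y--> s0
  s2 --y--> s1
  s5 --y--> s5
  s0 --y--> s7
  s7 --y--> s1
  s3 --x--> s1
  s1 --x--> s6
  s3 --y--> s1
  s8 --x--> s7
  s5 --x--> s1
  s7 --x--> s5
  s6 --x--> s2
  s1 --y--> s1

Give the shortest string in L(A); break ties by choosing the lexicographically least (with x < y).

A breadth-first search from s0 reaches an accepting state first via the path s0 → s7 → s1 → s6 → s2 on input yyxx.
No string of length < 4 is accepted (BFS exhausts all shorter strings without reaching an accepting state), and yyxx is the lexicographically least accepting string of length 4.

yyxx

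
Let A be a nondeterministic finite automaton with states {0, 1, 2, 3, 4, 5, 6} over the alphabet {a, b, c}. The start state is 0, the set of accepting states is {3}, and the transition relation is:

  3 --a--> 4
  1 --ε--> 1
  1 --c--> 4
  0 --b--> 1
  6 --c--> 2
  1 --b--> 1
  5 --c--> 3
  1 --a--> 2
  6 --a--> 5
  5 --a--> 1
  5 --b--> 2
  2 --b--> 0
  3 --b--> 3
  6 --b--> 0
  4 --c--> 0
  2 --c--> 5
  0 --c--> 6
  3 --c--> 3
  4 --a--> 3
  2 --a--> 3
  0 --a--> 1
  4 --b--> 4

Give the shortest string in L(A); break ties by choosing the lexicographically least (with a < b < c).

A breadth-first search from 0 reaches an accepting state first via the path 0 → 1 → 2 → 3 on input aaa.
No string of length < 3 is accepted (BFS exhausts all shorter strings without reaching an accepting state), and aaa is the lexicographically least accepting string of length 3.

aaa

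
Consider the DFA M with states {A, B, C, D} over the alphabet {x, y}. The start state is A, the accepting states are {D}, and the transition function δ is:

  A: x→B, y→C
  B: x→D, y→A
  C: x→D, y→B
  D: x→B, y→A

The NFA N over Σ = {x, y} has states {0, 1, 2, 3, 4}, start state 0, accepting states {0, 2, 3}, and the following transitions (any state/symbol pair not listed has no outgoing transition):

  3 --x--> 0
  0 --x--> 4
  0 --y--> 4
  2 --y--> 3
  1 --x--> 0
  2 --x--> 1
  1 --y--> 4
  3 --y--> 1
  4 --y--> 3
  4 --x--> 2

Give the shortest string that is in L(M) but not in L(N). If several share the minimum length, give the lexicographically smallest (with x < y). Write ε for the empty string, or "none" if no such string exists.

The string xyxx is accepted by M but not by N.
No shorter string lies in the difference, and xyxx is the lexicographically first length-4 string in L(M) \ L(N).

xyxx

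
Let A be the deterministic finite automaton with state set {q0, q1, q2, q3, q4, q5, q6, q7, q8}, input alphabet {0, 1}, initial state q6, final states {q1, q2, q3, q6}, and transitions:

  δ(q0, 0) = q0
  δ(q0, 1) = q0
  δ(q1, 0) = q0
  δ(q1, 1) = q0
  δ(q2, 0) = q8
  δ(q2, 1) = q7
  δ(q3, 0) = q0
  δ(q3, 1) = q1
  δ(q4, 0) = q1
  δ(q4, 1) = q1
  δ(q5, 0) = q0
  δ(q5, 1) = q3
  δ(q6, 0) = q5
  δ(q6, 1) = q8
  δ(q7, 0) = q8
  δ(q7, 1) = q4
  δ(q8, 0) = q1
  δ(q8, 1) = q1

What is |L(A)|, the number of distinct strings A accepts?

5

The useful subgraph on states {q1, q3, q5, q6, q8} is acyclic, so L(A) is finite; the longest accepting path visits 4 useful states, giving maximum string length 3.
Counting accepting paths from q6 by length: 1 of length 0, 3 of length 2, 1 of length 3. Total 5.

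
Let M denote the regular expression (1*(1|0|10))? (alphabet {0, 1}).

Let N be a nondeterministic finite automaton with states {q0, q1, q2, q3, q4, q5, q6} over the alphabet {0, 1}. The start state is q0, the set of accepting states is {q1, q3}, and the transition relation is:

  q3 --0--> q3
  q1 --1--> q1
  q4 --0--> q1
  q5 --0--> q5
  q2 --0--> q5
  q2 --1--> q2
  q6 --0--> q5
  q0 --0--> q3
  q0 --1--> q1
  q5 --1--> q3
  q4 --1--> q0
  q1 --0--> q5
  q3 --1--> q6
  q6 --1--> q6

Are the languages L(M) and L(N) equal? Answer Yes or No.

The empty string ε is accepted by M but rejected by N.
So L(M) ≠ L(N).

No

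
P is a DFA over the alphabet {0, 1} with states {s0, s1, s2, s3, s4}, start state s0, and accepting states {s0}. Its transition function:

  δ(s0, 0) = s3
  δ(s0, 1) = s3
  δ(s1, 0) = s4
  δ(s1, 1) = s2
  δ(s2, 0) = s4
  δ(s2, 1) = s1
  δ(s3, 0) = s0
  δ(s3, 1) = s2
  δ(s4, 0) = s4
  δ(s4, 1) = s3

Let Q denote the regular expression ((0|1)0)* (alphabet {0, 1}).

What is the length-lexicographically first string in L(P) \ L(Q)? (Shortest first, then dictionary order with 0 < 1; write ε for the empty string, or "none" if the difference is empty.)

01010

The string 01010 is accepted by P but not by Q.
No shorter string lies in the difference, and 01010 is the lexicographically first length-5 string in L(P) \ L(Q).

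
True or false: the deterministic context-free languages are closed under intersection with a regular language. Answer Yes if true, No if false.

Run the DPDA and a DFA for the regular language in lock-step (product of the two finite controls, one shared stack, the DFA component advancing only on genuine input moves); the result is still deterministic and accepts when both components accept.
So the deterministic context-free languages are closed under intersection with a regular language.

Yes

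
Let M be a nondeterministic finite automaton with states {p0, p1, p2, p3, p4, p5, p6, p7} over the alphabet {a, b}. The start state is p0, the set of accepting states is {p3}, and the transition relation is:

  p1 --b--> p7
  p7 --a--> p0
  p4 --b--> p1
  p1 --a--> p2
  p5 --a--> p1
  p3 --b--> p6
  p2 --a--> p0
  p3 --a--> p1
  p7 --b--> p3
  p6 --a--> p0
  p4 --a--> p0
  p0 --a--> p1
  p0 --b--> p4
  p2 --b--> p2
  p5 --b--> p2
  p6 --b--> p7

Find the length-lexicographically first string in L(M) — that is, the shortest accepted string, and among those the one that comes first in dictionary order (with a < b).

A breadth-first search from p0 reaches an accepting state first via the path p0 → p1 → p7 → p3 on input abb.
No string of length < 3 is accepted (BFS exhausts all shorter strings without reaching an accepting state), and abb is the lexicographically least accepting string of length 3.

abb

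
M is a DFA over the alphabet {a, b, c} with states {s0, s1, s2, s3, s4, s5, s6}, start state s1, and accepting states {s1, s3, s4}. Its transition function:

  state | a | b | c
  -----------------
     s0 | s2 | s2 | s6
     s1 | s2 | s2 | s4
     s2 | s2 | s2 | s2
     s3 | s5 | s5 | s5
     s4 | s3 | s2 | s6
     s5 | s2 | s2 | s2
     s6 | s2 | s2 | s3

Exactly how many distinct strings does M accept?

The useful subgraph on states {s1, s3, s4, s6} is acyclic, so L(M) is finite; the longest accepting path visits 4 useful states, giving maximum string length 3.
Counting accepting paths from s1 by length: 1 of length 0, 1 of length 1, 1 of length 2, 1 of length 3. Total 4.

4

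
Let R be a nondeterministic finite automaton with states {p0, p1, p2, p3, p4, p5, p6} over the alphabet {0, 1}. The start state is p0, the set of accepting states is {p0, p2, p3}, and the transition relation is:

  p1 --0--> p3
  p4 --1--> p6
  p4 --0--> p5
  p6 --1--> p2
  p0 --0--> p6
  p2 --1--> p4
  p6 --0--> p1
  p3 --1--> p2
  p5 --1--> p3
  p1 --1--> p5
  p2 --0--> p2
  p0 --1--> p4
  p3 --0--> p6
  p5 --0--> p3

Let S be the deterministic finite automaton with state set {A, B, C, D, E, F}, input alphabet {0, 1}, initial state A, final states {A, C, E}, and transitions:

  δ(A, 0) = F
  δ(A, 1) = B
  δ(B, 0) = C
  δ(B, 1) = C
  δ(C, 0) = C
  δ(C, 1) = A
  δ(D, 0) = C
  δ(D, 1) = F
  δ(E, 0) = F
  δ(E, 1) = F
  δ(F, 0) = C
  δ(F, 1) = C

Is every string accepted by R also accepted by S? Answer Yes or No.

No

The string 0010 is in L(R) but not in L(S).
So L(R) ⊄ L(S).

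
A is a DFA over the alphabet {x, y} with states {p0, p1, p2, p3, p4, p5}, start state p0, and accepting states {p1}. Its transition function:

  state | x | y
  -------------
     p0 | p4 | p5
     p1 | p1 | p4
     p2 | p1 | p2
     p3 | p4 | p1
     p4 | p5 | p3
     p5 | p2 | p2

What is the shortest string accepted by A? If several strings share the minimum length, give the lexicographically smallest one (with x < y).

A breadth-first search from p0 reaches an accepting state first via the path p0 → p4 → p3 → p1 on input xyy.
No string of length < 3 is accepted (BFS exhausts all shorter strings without reaching an accepting state), and xyy is the lexicographically least accepting string of length 3.

xyy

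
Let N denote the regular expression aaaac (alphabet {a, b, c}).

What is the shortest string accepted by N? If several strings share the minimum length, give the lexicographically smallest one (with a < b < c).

By inspection of the expression, no string of length less than 5 matches, and aaaac is the lexicographically first match of length 5.

aaaac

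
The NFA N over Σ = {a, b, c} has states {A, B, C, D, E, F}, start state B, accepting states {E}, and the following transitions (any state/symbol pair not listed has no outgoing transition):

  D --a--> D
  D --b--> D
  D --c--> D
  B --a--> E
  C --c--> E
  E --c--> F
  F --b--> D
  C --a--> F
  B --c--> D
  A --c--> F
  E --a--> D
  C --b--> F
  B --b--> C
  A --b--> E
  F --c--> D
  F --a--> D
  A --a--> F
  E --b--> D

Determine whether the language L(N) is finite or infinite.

The useful states (reachable from B and able to reach an accepting state) are {B, C, E}.
Restricted to these states the transition graph has no cycle, so every accepting path has bounded length and L is finite.

finite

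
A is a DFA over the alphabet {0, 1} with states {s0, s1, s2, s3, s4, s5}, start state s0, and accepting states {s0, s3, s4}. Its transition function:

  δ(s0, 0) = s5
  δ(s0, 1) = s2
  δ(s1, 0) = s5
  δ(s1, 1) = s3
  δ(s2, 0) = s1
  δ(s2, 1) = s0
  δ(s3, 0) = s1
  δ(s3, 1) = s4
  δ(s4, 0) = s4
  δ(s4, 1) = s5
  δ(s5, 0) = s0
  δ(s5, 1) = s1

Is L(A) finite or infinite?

infinite

State s0 is reachable from the start and can reach an accepting state, and it lies on the cycle s0 → s2 → s0.
Traversing that cycle any number of times yields accepted strings of unbounded length, so the language is infinite.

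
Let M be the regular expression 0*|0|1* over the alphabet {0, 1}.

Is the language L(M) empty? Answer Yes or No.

The empty string ε matches the expression, so it belongs to L(M).
Since L(M) contains at least one string, it is not empty.

No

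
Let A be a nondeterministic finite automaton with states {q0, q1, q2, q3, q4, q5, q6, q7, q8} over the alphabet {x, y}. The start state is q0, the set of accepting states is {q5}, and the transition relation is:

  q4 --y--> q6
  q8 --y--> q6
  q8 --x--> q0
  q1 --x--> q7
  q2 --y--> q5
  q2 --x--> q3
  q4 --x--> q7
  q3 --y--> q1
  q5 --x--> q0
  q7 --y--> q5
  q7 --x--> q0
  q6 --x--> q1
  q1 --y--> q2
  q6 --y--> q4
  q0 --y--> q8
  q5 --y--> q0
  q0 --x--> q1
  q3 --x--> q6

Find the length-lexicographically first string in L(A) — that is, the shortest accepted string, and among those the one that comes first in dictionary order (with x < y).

A breadth-first search from q0 reaches an accepting state first via the path q0 → q1 → q7 → q5 on input xxy.
No string of length < 3 is accepted (BFS exhausts all shorter strings without reaching an accepting state), and xxy is the lexicographically least accepting string of length 3.

xxy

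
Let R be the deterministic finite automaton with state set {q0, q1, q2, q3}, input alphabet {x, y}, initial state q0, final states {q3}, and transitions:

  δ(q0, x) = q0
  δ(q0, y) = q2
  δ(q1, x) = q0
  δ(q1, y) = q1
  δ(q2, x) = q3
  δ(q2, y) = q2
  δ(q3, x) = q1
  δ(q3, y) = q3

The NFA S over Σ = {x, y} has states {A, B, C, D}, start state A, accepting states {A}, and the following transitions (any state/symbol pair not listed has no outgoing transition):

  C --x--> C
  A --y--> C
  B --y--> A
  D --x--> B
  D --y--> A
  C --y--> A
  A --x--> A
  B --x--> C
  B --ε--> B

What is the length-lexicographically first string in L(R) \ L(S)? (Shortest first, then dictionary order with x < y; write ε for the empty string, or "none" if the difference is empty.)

The string yx is accepted by R but not by S.
No shorter string lies in the difference, and yx is the lexicographically first length-2 string in L(R) \ L(S).

yx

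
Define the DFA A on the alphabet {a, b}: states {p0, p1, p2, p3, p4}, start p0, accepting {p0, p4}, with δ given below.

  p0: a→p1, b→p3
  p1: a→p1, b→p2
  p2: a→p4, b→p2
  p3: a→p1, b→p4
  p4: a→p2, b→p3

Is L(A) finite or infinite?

infinite

State p1 is reachable from the start and can reach an accepting state, and it lies on the cycle p1 → p1.
Traversing that cycle any number of times yields accepted strings of unbounded length, so the language is infinite.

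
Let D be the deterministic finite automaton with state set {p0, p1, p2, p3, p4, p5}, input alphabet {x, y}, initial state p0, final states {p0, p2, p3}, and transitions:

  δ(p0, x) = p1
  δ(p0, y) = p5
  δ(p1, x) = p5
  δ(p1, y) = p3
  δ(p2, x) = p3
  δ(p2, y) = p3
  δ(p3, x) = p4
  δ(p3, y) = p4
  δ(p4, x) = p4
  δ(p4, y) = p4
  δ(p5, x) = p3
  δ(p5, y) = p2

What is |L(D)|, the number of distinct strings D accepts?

10

The useful subgraph on states {p0, p1, p2, p3, p5} is acyclic, so L(D) is finite; the longest accepting path visits 5 useful states, giving maximum string length 4.
Counting accepting paths from p0 by length: 1 of length 0, 3 of length 2, 4 of length 3, 2 of length 4. Total 10.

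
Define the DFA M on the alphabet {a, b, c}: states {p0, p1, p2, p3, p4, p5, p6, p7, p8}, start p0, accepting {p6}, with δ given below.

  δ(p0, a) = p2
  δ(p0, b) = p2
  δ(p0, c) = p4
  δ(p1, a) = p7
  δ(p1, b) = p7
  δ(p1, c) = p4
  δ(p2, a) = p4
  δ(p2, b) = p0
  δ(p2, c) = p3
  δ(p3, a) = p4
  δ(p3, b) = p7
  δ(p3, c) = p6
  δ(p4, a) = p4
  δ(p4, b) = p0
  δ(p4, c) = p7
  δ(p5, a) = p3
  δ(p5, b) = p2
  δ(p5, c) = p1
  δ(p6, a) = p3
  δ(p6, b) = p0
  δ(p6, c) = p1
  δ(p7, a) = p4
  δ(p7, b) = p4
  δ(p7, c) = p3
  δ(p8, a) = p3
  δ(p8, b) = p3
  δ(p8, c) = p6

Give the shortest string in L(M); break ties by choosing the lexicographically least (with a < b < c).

A breadth-first search from p0 reaches an accepting state first via the path p0 → p2 → p3 → p6 on input acc.
No string of length < 3 is accepted (BFS exhausts all shorter strings without reaching an accepting state), and acc is the lexicographically least accepting string of length 3.

acc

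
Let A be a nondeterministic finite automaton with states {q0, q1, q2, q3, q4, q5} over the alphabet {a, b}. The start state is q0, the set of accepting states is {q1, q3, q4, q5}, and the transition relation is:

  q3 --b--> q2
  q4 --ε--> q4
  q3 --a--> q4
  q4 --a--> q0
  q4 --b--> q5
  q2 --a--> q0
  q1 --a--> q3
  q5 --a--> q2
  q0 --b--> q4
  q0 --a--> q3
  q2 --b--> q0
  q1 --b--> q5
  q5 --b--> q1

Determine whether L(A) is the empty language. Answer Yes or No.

The string a is accepted: the run q0 → q3 ends in the accepting state q3.
Since at least one string is accepted, L(A) is not empty.

No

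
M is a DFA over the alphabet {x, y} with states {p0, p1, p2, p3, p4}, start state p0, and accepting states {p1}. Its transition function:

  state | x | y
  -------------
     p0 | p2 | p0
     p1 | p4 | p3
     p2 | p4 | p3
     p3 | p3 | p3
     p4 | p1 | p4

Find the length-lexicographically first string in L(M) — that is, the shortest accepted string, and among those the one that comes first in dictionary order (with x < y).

A breadth-first search from p0 reaches an accepting state first via the path p0 → p2 → p4 → p1 on input xxx.
No string of length < 3 is accepted (BFS exhausts all shorter strings without reaching an accepting state), and xxx is the lexicographically least accepting string of length 3.

xxx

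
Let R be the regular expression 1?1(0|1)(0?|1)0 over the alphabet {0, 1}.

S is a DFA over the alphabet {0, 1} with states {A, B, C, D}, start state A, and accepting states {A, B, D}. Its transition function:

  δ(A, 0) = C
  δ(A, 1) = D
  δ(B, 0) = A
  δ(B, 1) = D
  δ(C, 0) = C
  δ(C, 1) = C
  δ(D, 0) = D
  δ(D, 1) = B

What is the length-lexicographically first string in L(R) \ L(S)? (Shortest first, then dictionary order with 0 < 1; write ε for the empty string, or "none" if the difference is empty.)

1100

The string 1100 is accepted by R but not by S.
No shorter string lies in the difference, and 1100 is the lexicographically first length-4 string in L(R) \ L(S).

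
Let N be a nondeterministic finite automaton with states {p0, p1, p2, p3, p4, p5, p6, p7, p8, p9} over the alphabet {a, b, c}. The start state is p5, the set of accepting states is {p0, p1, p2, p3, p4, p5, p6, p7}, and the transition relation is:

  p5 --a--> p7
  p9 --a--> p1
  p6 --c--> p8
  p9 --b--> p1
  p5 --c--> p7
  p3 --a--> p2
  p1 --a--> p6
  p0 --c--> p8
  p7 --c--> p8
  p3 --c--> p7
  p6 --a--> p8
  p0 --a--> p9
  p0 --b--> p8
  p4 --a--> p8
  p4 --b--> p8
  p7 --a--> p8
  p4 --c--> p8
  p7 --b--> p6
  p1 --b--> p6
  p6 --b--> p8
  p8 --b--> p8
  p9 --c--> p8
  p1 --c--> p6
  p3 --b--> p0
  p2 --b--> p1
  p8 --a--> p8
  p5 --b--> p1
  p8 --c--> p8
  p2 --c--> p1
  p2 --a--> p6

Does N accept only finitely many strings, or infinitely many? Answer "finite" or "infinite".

The useful states (reachable from p5 and able to reach an accepting state) are {p1, p5, p6, p7}.
Restricted to these states the transition graph has no cycle, so every accepting path has bounded length and L is finite.

finite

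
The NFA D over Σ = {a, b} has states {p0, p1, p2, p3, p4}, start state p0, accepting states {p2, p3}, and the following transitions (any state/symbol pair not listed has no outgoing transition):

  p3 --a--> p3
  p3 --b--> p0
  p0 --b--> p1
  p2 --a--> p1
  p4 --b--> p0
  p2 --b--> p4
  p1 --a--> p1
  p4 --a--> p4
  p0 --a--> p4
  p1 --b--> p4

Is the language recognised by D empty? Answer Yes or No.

Yes

The states reachable from the start state are {p0, p1, p4}.
None of the accepting states {p2, p3} is reachable, so no string is accepted and L(D) = ∅.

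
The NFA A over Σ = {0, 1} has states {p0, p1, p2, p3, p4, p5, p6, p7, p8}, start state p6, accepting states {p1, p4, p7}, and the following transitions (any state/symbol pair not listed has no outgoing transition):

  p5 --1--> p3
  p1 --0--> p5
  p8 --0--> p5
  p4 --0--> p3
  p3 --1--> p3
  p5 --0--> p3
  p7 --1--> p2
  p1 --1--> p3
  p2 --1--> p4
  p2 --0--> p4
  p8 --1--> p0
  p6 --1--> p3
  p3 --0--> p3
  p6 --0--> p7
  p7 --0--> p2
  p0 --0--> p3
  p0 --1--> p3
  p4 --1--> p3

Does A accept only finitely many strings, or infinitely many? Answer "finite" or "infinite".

finite

The useful states (reachable from p6 and able to reach an accepting state) are {p2, p4, p6, p7}.
Restricted to these states the transition graph has no cycle, so every accepting path has bounded length and L is finite.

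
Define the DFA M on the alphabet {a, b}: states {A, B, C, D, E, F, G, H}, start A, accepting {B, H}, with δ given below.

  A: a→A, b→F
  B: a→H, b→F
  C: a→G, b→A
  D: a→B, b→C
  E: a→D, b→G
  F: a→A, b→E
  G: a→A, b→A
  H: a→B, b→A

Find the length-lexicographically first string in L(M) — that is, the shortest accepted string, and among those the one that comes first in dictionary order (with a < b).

bbaa

A breadth-first search from A reaches an accepting state first via the path A → F → E → D → B on input bbaa.
No string of length < 4 is accepted (BFS exhausts all shorter strings without reaching an accepting state), and bbaa is the lexicographically least accepting string of length 4.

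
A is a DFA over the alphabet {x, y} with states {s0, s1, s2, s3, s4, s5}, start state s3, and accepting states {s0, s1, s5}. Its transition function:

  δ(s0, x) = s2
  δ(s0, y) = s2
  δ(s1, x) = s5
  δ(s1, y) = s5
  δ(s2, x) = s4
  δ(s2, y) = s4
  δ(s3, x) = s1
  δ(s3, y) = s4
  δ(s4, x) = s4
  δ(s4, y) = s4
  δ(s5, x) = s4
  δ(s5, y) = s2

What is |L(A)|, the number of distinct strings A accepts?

3

The useful subgraph on states {s1, s3, s5} is acyclic, so L(A) is finite; the longest accepting path visits 3 useful states, giving maximum string length 2.
Counting accepting paths from s3 by length: 1 of length 1, 2 of length 2. Total 3.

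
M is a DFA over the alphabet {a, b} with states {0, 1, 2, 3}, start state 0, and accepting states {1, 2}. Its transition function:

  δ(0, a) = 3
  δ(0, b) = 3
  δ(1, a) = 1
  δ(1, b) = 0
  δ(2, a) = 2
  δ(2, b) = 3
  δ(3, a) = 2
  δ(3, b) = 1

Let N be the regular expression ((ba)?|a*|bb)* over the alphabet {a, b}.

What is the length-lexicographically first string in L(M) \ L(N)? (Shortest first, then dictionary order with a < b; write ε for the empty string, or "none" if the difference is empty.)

ab

The string ab is accepted by M but not by N.
No shorter string lies in the difference, and ab is the lexicographically first length-2 string in L(M) \ L(N).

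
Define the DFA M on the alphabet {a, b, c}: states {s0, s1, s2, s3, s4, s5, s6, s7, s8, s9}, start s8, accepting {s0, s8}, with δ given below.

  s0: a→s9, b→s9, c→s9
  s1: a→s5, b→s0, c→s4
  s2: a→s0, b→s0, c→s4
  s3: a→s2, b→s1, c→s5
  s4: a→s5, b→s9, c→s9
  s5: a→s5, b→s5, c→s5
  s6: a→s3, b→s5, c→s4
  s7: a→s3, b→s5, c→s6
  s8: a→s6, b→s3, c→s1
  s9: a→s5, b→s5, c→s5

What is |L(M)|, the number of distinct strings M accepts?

The useful subgraph on states {s0, s1, s2, s3, s6, s8} is acyclic, so L(M) is finite; the longest accepting path visits 5 useful states, giving maximum string length 4.
Counting accepting paths from s8 by length: 1 of length 0, 1 of length 2, 3 of length 3, 3 of length 4. Total 8.

8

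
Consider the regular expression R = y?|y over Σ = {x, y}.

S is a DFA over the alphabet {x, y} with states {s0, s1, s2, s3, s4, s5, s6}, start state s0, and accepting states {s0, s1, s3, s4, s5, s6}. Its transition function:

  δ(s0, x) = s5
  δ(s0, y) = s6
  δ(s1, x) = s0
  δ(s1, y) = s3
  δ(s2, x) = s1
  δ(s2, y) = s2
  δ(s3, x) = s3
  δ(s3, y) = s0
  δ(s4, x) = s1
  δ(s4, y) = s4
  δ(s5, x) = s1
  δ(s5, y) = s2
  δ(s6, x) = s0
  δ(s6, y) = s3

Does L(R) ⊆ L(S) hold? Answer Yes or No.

Converting the expression R to a DFA (subset construction, then merging equivalent states) gives the minimal DFA with states {r0, r1, r2}, start state r0, accepting states {r0, r2} and transitions r0: x→r1, y→r2; r1: x→r1, y→r1; r2: x→r1, y→r1.
Exploring the product automaton R × S from the start pair (r0, s0), following both machines on each input symbol, reaches 8 state pairs: (r0, s0), (r1, s5), (r2, s6), (r1, s1), (r1, s2), (r1, s0), (r1, s3), (r1, s6).
R accepts in {r0, r2} and S accepts in {s0, s1, s3, s4, s5, s6}. The reachable pairs whose R-component is accepting are (r0, s0), (r2, s6); in each of them the S-component is accepting too, so the product for L(R) \ L(S) (R-component accepting, S-component rejecting) has no reachable accepting pair and the difference is empty.
Hence every string in L(R) is also in L(S).

Yes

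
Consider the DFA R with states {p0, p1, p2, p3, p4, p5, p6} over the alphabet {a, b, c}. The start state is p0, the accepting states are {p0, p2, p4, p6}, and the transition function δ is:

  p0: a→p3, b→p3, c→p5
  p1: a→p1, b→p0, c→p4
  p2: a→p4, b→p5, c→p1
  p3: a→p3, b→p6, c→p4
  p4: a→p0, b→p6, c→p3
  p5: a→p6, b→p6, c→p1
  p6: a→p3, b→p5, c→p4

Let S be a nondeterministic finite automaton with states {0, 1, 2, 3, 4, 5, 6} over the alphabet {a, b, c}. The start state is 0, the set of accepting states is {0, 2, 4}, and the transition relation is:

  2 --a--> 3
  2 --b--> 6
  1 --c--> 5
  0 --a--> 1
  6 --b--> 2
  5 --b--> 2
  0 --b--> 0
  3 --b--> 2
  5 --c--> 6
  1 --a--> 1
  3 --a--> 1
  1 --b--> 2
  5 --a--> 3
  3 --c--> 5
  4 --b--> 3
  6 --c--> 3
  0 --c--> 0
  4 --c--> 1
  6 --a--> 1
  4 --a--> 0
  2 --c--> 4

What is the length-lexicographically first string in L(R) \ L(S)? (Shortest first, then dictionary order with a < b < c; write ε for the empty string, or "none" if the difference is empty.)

ac

The string ac is accepted by R but not by S.
No shorter string lies in the difference, and ac is the lexicographically first length-2 string in L(R) \ L(S).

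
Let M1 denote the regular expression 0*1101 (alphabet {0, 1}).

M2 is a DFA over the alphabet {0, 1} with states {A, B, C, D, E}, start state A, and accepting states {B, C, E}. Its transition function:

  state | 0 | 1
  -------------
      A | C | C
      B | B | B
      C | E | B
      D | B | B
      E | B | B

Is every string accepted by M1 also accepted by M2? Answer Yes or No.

Yes

Converting the expression M1 to a DFA (subset construction, then merging equivalent states) gives the minimal DFA with states {r0, r1, r2, r3, r4, r5}, start state r0, accepting states {r5} and transitions r0: 0→r0, 1→r1; r1: 0→r2, 1→r3; r2: 0→r2, 1→r2; r3: 0→r4, 1→r2; r4: 0→r2, 1→r5; r5: 0→r2, 1→r2.
Exploring the product automaton M1 × M2 from the start pair (r0, A), following both machines on each input symbol, reaches 11 state pairs: (r0, A), (r0, C), (r1, C), (r0, E), (r1, B), (r2, E), (r3, B), (r0, B), (r2, B), (r4, B), (r5, B).
M1 accepts in {r5} and M2 accepts in {B, C, E}. The reachable pairs whose M1-component is accepting are (r5, B); in each of them the M2-component is accepting too, so the product for L(M1) \ L(M2) (M1-component accepting, M2-component rejecting) has no reachable accepting pair and the difference is empty.
Hence every string in L(M1) is also in L(M2).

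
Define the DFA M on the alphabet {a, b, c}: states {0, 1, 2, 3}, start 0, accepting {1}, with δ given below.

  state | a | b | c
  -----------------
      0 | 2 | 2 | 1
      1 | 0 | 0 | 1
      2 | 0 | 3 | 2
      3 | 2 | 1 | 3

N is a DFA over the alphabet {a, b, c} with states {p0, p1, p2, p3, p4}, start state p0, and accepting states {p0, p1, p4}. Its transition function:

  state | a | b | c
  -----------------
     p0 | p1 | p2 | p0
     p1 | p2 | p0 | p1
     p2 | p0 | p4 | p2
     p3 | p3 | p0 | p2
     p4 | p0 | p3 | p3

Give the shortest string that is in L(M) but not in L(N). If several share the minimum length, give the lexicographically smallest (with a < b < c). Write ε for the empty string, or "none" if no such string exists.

The string aac is accepted by M but not by N.
No shorter string lies in the difference, and aac is the lexicographically first length-3 string in L(M) \ L(N).

aac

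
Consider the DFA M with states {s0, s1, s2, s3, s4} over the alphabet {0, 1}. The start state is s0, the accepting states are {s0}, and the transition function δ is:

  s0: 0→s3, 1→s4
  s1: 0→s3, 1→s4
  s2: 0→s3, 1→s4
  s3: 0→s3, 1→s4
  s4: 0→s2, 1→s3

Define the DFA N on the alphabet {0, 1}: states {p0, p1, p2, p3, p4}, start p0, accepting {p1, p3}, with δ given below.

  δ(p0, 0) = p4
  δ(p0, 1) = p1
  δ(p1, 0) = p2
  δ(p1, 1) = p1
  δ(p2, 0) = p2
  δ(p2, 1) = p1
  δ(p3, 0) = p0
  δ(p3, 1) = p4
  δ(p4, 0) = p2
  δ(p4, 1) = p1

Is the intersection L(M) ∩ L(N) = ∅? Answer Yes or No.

Exploring the product automaton M × N from the start pair (s0, p0), following both machines on each input symbol, reaches 6 state pairs: (s0, p0), (s3, p4), (s4, p1), (s3, p2), (s2, p2), (s3, p1).
M accepts in {s0} and N accepts in {p1, p3}; no reachable pair has both components accepting, so no string drives both machines to acceptance simultaneously and L(M) ∩ L(N) = ∅.
So no string is accepted by both, and the intersection is empty.

Yes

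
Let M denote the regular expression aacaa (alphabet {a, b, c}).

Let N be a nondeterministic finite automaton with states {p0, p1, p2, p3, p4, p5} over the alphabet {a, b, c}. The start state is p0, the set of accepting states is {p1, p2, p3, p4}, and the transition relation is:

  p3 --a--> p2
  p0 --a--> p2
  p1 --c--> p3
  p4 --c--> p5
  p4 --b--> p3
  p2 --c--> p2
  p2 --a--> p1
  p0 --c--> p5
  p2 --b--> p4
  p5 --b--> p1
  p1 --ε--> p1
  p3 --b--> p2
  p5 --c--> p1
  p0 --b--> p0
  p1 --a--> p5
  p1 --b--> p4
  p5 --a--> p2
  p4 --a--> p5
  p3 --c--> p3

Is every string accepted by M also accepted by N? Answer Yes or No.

Converting the expression M to a DFA (subset construction, then merging equivalent states) gives the minimal DFA with states {m0, m1, m2, m3, m4, m5, m6}, start state m0, accepting states {m6} and transitions m0: a→m1, b→m2, c→m2; m1: a→m3, b→m2, c→m2; m2: a→m2, b→m2, c→m2; m3: a→m2, b→m2, c→m4; m4: a→m5, b→m2, c→m2; m5: a→m6, b→m2, c→m2; m6: a→m2, b→m2, c→m2.
Exploring the product automaton M × N from the start pair (m0, p0), following both machines on each input symbol, reaches 12 state pairs: (m0, p0), (m1, p2), (m2, p0), (m2, p5), (m3, p1), (m2, p4), (m2, p2), (m2, p1), (m4, p3), (m2, p3), (m5, p2), (m6, p1).
M accepts in {m6} and N accepts in {p1, p2, p3, p4}. The reachable pairs whose M-component is accepting are (m6, p1); in each of them the N-component is accepting too, so the product for L(M) \ L(N) (M-component accepting, N-component rejecting) has no reachable accepting pair and the difference is empty.
Hence every string in L(M) is also in L(N).

Yes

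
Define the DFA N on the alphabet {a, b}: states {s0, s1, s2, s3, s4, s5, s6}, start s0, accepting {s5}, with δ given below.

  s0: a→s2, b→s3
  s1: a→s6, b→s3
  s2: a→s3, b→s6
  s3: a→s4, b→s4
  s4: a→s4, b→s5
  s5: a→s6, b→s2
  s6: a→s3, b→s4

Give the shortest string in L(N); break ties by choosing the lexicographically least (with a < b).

A breadth-first search from s0 reaches an accepting state first via the path s0 → s3 → s4 → s5 on input bab.
No string of length < 3 is accepted (BFS exhausts all shorter strings without reaching an accepting state), and bab is the lexicographically least accepting string of length 3.

bab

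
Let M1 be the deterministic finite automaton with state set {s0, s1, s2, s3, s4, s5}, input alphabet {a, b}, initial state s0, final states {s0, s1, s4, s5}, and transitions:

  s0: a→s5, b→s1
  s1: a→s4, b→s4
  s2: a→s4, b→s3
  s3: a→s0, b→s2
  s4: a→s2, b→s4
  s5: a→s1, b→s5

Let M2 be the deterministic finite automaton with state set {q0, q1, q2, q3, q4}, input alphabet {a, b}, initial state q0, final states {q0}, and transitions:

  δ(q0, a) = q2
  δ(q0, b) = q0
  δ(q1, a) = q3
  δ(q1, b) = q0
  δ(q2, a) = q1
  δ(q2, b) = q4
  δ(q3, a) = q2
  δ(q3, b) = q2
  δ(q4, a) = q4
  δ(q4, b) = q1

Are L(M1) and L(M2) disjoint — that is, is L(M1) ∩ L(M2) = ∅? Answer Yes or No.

No

The empty string ε is accepted by both M1 and M2.
Hence L(M1) ∩ L(M2) ≠ ∅.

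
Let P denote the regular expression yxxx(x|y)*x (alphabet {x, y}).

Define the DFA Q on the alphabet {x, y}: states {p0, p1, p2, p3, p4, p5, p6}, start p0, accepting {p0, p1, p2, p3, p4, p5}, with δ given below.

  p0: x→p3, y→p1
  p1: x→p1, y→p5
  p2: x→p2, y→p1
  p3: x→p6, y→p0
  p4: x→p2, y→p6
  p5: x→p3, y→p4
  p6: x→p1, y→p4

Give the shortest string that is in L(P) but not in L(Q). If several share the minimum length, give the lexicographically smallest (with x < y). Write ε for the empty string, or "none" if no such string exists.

yxxxyxx

The string yxxxyxx is accepted by P but not by Q.
No shorter string lies in the difference, and yxxxyxx is the lexicographically first length-7 string in L(P) \ L(Q).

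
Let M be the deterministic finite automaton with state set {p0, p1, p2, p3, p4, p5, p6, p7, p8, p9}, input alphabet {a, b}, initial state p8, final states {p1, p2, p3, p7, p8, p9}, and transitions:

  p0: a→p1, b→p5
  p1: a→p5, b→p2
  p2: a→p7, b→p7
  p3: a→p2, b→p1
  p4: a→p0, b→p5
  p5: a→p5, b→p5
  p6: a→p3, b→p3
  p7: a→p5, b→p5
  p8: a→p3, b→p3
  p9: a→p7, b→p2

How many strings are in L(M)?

17

The useful subgraph on states {p1, p2, p3, p7, p8} is acyclic, so L(M) is finite; the longest accepting path visits 5 useful states, giving maximum string length 4.
Counting accepting paths from p8 by length: 1 of length 0, 2 of length 1, 4 of length 2, 6 of length 3, 4 of length 4. Total 17.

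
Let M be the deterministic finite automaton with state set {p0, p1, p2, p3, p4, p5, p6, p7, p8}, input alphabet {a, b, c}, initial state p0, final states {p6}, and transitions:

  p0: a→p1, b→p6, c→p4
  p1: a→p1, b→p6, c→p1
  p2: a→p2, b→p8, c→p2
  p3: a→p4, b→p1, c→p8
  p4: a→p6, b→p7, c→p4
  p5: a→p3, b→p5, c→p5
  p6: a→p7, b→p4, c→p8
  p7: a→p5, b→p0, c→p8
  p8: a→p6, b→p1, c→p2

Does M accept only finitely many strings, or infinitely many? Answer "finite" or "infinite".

infinite

State p1 is reachable from the start and can reach an accepting state, and it lies on the cycle p1 → p1.
Traversing that cycle any number of times yields accepted strings of unbounded length, so the language is infinite.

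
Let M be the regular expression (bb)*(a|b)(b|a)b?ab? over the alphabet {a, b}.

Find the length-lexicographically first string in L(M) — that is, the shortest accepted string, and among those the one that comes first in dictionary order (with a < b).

aaa

By inspection of the expression, no string of length less than 3 matches, and aaa is the lexicographically first match of length 3.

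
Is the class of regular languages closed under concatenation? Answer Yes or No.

If R₁ and R₂ are regular expressions for the two languages then R₁R₂ denotes L₁L₂; on automata, add ε-moves from every accepting state of an NFA for L₁ to the start state of an NFA for L₂ and keep only the second machine's accepting states.
So the regular languages are closed under concatenation.

Yes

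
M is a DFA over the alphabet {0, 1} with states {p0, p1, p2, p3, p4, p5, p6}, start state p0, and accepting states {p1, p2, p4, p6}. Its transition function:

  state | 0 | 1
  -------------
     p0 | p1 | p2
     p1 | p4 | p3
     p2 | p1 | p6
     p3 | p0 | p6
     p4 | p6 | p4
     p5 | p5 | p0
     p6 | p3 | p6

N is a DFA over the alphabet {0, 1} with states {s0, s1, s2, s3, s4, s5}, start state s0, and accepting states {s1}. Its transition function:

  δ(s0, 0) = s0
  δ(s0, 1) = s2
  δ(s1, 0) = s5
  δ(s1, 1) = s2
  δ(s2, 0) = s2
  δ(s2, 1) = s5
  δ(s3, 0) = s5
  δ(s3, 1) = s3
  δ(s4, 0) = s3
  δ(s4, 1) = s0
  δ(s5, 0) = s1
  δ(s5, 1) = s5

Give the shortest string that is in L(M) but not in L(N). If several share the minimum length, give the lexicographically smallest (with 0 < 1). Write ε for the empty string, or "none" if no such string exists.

0

The string 0 is accepted by M but not by N.
No shorter string lies in the difference, and 0 is the lexicographically first length-1 string in L(M) \ L(N).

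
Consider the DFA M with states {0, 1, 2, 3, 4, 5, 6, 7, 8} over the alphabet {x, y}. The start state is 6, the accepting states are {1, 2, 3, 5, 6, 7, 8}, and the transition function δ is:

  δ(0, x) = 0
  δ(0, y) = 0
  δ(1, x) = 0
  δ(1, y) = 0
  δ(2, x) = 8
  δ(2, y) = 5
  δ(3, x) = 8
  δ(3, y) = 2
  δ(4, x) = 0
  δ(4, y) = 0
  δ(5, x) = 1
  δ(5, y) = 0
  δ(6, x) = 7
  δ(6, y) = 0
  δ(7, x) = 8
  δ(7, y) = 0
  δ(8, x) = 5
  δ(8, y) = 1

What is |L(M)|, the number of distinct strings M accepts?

The useful subgraph on states {1, 5, 6, 7, 8} is acyclic, so L(M) is finite; the longest accepting path visits 5 useful states, giving maximum string length 4.
Counting accepting paths from 6 by length: 1 of length 0, 1 of length 1, 1 of length 2, 2 of length 3, 1 of length 4. Total 6.

6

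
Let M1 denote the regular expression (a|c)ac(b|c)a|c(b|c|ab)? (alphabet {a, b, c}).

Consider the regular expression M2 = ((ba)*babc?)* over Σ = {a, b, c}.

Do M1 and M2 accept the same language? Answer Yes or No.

No

The string c is accepted by M1 but rejected by M2.
So L(M1) ≠ L(M2).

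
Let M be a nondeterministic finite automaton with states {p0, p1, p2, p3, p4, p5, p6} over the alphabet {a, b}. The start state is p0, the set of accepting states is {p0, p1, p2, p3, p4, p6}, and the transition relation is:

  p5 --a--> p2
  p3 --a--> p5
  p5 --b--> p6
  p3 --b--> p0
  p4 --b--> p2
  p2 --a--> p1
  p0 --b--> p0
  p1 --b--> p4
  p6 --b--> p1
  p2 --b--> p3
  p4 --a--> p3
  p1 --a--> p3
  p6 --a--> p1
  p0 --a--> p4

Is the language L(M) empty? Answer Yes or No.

The empty string ε is accepted: the run p0 ends in the accepting state p0.
Since at least one string is accepted, L(M) is not empty.

No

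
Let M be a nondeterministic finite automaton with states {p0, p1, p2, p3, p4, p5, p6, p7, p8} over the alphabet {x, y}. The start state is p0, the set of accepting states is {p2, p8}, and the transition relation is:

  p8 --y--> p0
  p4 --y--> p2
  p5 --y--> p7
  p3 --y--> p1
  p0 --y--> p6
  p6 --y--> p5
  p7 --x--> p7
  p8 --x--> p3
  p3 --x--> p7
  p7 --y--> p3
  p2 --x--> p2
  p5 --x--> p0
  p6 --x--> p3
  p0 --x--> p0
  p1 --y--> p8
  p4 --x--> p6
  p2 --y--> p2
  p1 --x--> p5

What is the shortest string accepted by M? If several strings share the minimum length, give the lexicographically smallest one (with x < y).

yxyy

A breadth-first search from p0 reaches an accepting state first via the path p0 → p6 → p3 → p1 → p8 on input yxyy.
No string of length < 4 is accepted (BFS exhausts all shorter strings without reaching an accepting state), and yxyy is the lexicographically least accepting string of length 4.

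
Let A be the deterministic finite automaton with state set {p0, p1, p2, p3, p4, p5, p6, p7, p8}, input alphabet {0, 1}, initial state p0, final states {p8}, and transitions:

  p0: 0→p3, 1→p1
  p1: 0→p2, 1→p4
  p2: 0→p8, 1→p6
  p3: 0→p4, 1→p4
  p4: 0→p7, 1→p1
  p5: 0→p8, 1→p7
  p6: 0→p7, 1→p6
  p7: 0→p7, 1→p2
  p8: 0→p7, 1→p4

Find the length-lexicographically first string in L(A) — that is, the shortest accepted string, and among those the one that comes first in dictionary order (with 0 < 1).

A breadth-first search from p0 reaches an accepting state first via the path p0 → p1 → p2 → p8 on input 100.
No string of length < 3 is accepted (BFS exhausts all shorter strings without reaching an accepting state), and 100 is the lexicographically least accepting string of length 3.

100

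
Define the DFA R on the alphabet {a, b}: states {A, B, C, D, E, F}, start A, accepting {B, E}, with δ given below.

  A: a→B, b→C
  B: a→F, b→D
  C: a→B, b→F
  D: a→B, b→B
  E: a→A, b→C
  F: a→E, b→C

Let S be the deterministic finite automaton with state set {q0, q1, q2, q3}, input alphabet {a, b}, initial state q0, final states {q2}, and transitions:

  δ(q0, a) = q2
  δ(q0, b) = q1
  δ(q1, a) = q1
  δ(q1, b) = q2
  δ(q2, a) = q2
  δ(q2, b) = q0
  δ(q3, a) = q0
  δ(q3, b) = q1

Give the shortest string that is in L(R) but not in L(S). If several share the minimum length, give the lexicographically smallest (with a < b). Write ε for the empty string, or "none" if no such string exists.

ba

The string ba is accepted by R but not by S.
No shorter string lies in the difference, and ba is the lexicographically first length-2 string in L(R) \ L(S).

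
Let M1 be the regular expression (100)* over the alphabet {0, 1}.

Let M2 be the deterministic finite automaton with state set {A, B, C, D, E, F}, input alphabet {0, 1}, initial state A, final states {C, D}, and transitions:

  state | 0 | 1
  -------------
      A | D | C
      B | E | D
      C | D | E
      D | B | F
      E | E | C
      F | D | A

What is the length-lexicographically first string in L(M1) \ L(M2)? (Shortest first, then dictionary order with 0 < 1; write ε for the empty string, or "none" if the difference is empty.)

The empty string ε is accepted by M1 but not by M2.
Since ε is the unique shortest string, it is the required witness.

ε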